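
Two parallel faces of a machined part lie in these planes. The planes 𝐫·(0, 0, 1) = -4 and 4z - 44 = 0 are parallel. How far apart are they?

Divide the second equation by 4 to match normals: z = 11.
With common normal n = (0, 0, 1) (|n| = 1), the distance is |(-4) − 11|/|n| = 15/1 = 15.

15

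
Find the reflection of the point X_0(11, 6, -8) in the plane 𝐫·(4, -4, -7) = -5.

n = (4, -4, -7), |n|² = 81, n·X_0 − (-5) = 81, so t = 81/81 = 1.
Foot F = X_0 − 1·n = (7, 10, -1); the reflection is 2F − X_0 = (3, 14, 6).

(3, 14, 6)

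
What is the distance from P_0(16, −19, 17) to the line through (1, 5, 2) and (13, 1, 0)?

3√73

A direction vector is d = (12, −4, −2).
AP = (15, −24, 15), and AP × d = (108, 210, 228).
|AP × d|² = 107748 and |d|² = 164, so the distance is √(107748/164) = √657 = 3√73.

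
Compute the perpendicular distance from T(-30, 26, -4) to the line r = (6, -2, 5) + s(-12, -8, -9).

Direction vector d = (-12, -8, -9).
AP = (-36, 28, -9); AP·d = 289, |AP|² = 2161, |d|² = 289.
distance² = |AP|² − (AP·d)²/|d|² = 2161 − 83521/289 = 1872, so the distance is 12√13.

12√13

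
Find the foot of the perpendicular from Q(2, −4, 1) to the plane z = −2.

The perpendicular from Q has direction n = (0, 0, 1): r = (2, −4, 1) + μ(0, 0, 1).
Substitute into the plane: n·(Q + μn) = -2 gives 1 + 1μ = -2, so μ = -3.
Foot = (2, −4, 1) + (-3)·(0, 0, 1) = (2, −4, −2).

(2, -4, -2)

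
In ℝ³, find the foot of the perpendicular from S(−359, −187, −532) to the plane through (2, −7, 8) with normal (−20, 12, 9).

(-1763/5, -4771/25, -13372/25)

n = (−20, 12, 9), |n|² = 625, and n·S − (-52) = 200.
t = 200/625 = 8/25, so the foot is S − t·n = (−359, −187, −532) − (8/25)·(−20, 12, 9) = (−1763/5, −4771/25, −13372/25).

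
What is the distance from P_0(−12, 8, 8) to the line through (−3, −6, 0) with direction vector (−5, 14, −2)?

Direction vector d = (−5, 14, −2).
AP = (−9, 14, 8); AP·d = 225, |AP|² = 341, |d|² = 225.
distance² = |AP|² − (AP·d)²/|d|² = 341 − 50625/225 = 116, so the distance is 2√29.

2√29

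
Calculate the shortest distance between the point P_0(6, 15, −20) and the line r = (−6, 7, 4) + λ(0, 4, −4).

Direction vector d = (0, 4, −4).
AP = (12, 8, −24); AP·d = 128, |AP|² = 784, |d|² = 32.
distance² = |AP|² − (AP·d)²/|d|² = 784 − 16384/32 = 272, so the distance is 4√17.

4√17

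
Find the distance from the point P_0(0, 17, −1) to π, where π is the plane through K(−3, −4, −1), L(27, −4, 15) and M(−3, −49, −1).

24/17

KL = (30, 0, 16) and KM = (0, −45, 0), so a normal is n = KL × KM = (720, 0, −1350).
d = |720·0 + (-1350)·(-1) − (-810)| / √(518400 + 0 + 1822500) = |2160| / 1530 = 24/17.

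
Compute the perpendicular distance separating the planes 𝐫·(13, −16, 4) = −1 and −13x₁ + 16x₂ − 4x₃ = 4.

Divide the second equation by -1 to match normals: 13x₁ − 16x₂ + 4x₃ = -4.
With common normal n = (13, −16, 4) (|n| = 21), the distance is |(-1) − (-4)|/|n| = 3/21 = 1/7.

1/7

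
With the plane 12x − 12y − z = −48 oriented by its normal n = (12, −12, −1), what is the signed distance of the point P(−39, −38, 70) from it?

-2

n·P − (-48) = -34.
|n| = 17, so the signed distance is -34/17 = -2.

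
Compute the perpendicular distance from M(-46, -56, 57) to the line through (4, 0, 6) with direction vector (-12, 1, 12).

Direction vector d = (-12, 1, 12).
AP = (-50, -56, 51); AP·d = 1156, |AP|² = 8237, |d|² = 289.
distance² = |AP|² − (AP·d)²/|d|² = 8237 − 1336336/289 = 3613, so the distance is √3613.

√3613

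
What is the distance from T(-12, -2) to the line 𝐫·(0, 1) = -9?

The normal to the line is n = (0, 1) with |n| = 1.
|n·T − (-9)| = |-2 − (-9)| = 7, so the distance is 7/1 = 7.

7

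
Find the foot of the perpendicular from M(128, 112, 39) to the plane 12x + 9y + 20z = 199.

n = (12, 9, 20), |n|² = 625, and n·M − 199 = 3125.
t = 3125/625 = 5, so the foot is M − t·n = (128, 112, 39) − 5·(12, 9, 20) = (68, 67, −61).

(68, 67, -61)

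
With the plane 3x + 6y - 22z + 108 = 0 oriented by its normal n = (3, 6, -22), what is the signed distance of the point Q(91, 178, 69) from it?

n·Q − (-108) = -69.
|n| = 23, so the signed distance is -69/23 = -3.

-3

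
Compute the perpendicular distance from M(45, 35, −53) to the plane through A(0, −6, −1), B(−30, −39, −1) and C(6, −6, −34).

19/15

AB = (−30, −33, 0) and AC = (6, 0, −33), so a normal is n = AB × AC = (1089, −990, 198).
d = |1089·45 + (-990)·35 + 198·(-53) − 5742| / √(1185921 + 980100 + 39204) = |-1881| / 1485 = 19/15.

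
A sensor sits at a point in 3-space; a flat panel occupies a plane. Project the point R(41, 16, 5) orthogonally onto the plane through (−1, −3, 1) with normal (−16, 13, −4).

(25, 29, 1)

The perpendicular from R has direction n = (−16, 13, −4): r = (41, 16, 5) + λ(−16, 13, −4).
Substitute into the plane: n·(R + λn) = -27 gives -468 + 441λ = -27, so λ = 1.
Foot = (41, 16, 5) + 1·(−16, 13, −4) = (25, 29, 1).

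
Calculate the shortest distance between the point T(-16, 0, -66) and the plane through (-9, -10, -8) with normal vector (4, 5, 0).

The plane has equation n·(r − (-9, -10, -8)) = 0, i.e. n·r = -86.
Then n·(-16, 0, -66) - (-86) = 22.
|n| = √(16 + 25 + 0) = √41, so the distance is |22|/√41 = 22/√41.

22√41/41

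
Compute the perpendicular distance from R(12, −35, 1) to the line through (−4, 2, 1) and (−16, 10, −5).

A direction vector is d = (−12, 8, −6).
AP = (16, −37, 0); AP·d = -488, |AP|² = 1625, |d|² = 244.
distance² = |AP|² − (AP·d)²/|d|² = 1625 − 238144/244 = 649, so the distance is √649.

√649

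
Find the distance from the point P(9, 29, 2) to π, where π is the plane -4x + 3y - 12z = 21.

n = (-4, 3, -12); n·P − 21 = 6; |n| = 13; distance = 6/13.

6/13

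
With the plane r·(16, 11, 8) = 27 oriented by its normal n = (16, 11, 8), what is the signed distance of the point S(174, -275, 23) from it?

-4

n·S − 27 = -84.
|n| = 21, so the signed distance is -84/21 = -4.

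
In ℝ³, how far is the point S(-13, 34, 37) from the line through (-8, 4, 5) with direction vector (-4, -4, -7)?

Direction vector d = (-4, -4, -7).
AP = (-5, 30, 32); AP·d = -324, |AP|² = 1949, |d|² = 81.
distance² = |AP|² − (AP·d)²/|d|² = 1949 − 104976/81 = 653, so the distance is √653.

√653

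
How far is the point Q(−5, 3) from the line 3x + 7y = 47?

The normal to the line is n = (3, 7) with |n| = √58.
|n·Q − 47| = |6 − 47| = 41, so the distance is 41/√58.

41/√58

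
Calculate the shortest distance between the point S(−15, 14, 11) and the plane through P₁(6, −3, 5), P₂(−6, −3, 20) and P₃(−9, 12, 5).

2√66/33

P₁P₂ = (−12, 0, 15) and P₁P₃ = (−15, 15, 0), so a normal is n = P₁P₂ × P₁P₃ = (−225, −225, −180).
d = |(-225)·(-15) + (-225)·14 + (-180)·11 − (-1575)| / √(50625 + 50625 + 32400) = |-180| / (45√66) = 4/√66.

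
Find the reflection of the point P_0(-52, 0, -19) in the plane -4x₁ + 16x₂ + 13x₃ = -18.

(-1100/21, 32/21, -373/21)

With n = (-4, 16, 13), the signed offset is (n·P_0 − (-18))/|n|² = -21/441 = -1/21.
P_0' = P_0 − 2t·n = (-52, 0, -19) − (-2/21)·(-4, 16, 13) = (-1100/21, 32/21, -373/21).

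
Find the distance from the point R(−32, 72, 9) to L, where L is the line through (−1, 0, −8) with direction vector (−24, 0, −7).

√5809

Direction vector d = (−24, 0, −7).
AP = (−31, 72, 17); AP·d = 625, |AP|² = 6434, |d|² = 625.
distance² = |AP|² − (AP·d)²/|d|² = 6434 − 390625/625 = 5809, so the distance is √5809.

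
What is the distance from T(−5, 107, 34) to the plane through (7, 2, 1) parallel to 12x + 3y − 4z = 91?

3

Parallel planes share the normal n = (12, 3, −4); since (7, 2, 1) lies on the plane, its equation is 12x + 3y − 4z = 86.
Then n·(−5, 107, 34) − 86 = 39.
|n| = √(144 + 9 + 16) = 13, so the distance is |39|/13 = 3.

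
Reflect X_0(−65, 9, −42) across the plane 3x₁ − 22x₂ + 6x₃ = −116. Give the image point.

(-59, -35, -30)

n = (3, −22, 6), |n|² = 529, n·X_0 − (-116) = -529, so t = -529/529 = -1.
Foot F = X_0 − (-1)·n = (−62, −13, −36); the reflection is 2F − X_0 = (−59, −35, −30).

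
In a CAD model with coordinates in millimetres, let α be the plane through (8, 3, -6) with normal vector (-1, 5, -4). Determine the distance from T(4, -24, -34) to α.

The plane has equation n·(r − (8, 3, -6)) = 0, i.e. n·r = 31.
Then n·(4, -24, -34) - 31 = -19.
|n| = √(1 + 25 + 16) = √42, so the distance is |-19|/√42 = 19√42/42.

19√42/42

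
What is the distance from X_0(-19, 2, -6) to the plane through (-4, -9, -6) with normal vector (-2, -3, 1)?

The plane has equation n·(r − (-4, -9, -6)) = 0, i.e. n·r = 29.
Then n·(-19, 2, -6) - 29 = -3.
|n| = √(4 + 9 + 1) = √14, so the distance is |-3|/√14 = 3√14/14.

3/√14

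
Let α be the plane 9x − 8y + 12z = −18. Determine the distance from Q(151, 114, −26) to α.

9

n = (9, −8, 12); n·P − (-18) = 153; |n| = 17; distance = 153/17 = 9.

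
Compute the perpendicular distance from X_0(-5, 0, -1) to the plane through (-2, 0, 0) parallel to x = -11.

3

Parallel planes share the normal n = (1, 0, 0); since (-2, 0, 0) lies on the plane, its equation is x = -2.
Then n·(-5, 0, -1) - (-2) = -3.
|n| = √(1 + 0 + 0) = 1, so the distance is |-3|/1 = 3.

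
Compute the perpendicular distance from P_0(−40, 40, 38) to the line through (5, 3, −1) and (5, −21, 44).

3√514

A direction vector is d = (0, −24, 45).
AP = (−45, 37, 39); AP·d = 867, |AP|² = 4915, |d|² = 2601.
distance² = |AP|² − (AP·d)²/|d|² = 4915 − 751689/2601 = 4626, so the distance is 3√514.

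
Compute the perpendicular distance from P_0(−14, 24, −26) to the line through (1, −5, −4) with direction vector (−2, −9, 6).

√461

Direction vector d = (−2, −9, 6).
AP = (−15, 29, −22), and AP × d = (−24, 134, 193).
|AP × d|² = 55781 and |d|² = 121, so the distance is √(55781/121) = √461.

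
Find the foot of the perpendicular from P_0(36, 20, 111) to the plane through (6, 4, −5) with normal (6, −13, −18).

The perpendicular from P_0 has direction n = (6, −13, −18): r = (36, 20, 111) + λ(6, −13, −18).
Substitute into the plane: n·(P_0 + λn) = 74 gives -2042 + 529λ = 74, so λ = 4.
Foot = (36, 20, 111) + 4·(6, −13, −18) = (60, −32, 39).

(60, -32, 39)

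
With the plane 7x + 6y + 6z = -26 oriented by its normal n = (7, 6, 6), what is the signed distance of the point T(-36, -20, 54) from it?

n·T − (-26) = -22.
|n| = 11, so the signed distance is -22/11 = -2.

-2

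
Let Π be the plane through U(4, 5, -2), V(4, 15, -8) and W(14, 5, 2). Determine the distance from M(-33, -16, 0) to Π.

21√38/38

UV = (0, 10, -6) and UW = (10, 0, 4), so a normal is n = UV × UW = (40, -60, -100).
d = |40·(-33) + (-60)·(-16) + (-100)·0 − 60| / √(1600 + 3600 + 10000) = |-420| / (20√38) = 21√38/38.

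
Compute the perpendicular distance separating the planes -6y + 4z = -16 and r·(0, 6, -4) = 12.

2√13/13

Divide the second equation by -1 to match normals: -6y + 4z = -12.
Both planes have normal n = (0, -6, 4), |n| = 2√13. Any point on the first plane is at distance |(-12) − (-16)|/|n| = 4/(2√13) = 2√13/13 from the second.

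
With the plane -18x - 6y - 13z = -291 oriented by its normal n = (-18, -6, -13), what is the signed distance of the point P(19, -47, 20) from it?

-29/23

n·P − (-291) = -29.
|n| = 23, so the signed distance is -29/23.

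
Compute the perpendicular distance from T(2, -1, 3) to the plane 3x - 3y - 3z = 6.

Normal vector n = (3, -3, -3), and n·(2, -1, 3) - 6 = -6.
|n| = √(9 + 9 + 9) = 3√3, so the distance is |-6|/(3√3) = 2√3/3.

2√3/3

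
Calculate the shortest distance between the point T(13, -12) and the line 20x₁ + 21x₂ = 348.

340/29

The normal to the line is n = (20, 21) with |n| = 29.
|n·T − 348| = |8 − 348| = 340, so the distance is 340/29.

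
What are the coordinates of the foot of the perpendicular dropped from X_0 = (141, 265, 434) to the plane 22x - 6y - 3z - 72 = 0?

The perpendicular from X_0 has direction n = (22, -6, -3): r = (141, 265, 434) + μ(22, -6, -3).
Substitute into the plane: n·(X_0 + μn) = 72 gives 210 + 529μ = 72, so μ = -6/23.
Foot = (141, 265, 434) + (-6/23)·(22, -6, -3) = (3111/23, 6131/23, 10000/23).

(3111/23, 6131/23, 10000/23)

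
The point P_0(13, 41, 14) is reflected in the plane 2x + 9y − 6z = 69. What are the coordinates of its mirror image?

With n = (2, 9, −6), the signed offset is (n·P_0 − 69)/|n|² = 242/121 = 2.
P_0' = P_0 − 2t·n = (13, 41, 14) − 4·(2, 9, −6) = (5, 5, 38).

(5, 5, 38)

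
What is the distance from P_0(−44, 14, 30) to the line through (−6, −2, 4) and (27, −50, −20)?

A direction vector is d = (33, −48, −24).
AP = (−38, 16, 26), and AP × d = (864, −54, 1296).
|AP × d|² = 2429028 and |d|² = 3969, so the distance is √(2429028/3969) = √612 = 6√17.

6√17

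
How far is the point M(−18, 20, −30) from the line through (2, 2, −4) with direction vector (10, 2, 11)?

Direction vector d = (10, 2, 11).
AP = (−20, 18, −26); AP·d = -450, |AP|² = 1400, |d|² = 225.
distance² = |AP|² − (AP·d)²/|d|² = 1400 − 202500/225 = 500, so the distance is 10√5.

10√5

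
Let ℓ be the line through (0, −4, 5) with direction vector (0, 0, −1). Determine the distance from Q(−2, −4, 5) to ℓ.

Direction vector d = (0, 0, −1).
AP = (−2, 0, 0), and AP × d = (0, −2, 0).
|AP × d|² = 4 and |d|² = 1, so the distance is √4 = 2.

2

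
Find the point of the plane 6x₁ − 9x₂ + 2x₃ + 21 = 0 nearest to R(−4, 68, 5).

(26, 23, 15)

n = (6, −9, 2), |n|² = 121, and n·R − (-21) = -605.
t = -605/121 = -5, so the foot is R − t·n = (−4, 68, 5) − (-5)·(6, −9, 2) = (26, 23, 15).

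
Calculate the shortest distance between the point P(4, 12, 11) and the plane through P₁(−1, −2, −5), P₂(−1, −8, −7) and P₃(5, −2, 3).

7√26/13

P₁P₂ = (0, −6, −2) and P₁P₃ = (6, 0, 8), so a normal is n = P₁P₂ × P₁P₃ = (−48, −12, 36).
d = |(-48)·4 + (-12)·12 + 36·11 − (-108)| / √(2304 + 144 + 1296) = |168| / (12√26) = 14/√26.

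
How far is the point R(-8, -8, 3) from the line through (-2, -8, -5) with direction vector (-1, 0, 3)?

√10

Direction vector d = (-1, 0, 3).
AP = (-6, 0, 8), and AP × d = (0, 10, 0).
|AP × d|² = 100 and |d|² = 10, so the distance is √(100/10) = √10.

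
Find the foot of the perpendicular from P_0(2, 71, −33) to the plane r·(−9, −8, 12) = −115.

(-25, 47, 3)

The perpendicular from P_0 has direction n = (−9, −8, 12): r = (2, 71, −33) + λ(−9, −8, 12).
Substitute into the plane: n·(P_0 + λn) = -115 gives -982 + 289λ = -115, so λ = 3.
Foot = (2, 71, −33) + 3·(−9, −8, 12) = (−25, 47, 3).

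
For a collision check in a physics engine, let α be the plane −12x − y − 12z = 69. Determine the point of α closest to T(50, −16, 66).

(-10, -21, 6)

The perpendicular from T has direction n = (−12, −1, −12): r = (50, −16, 66) + t(−12, −1, −12).
Substitute into the plane: n·(T + tn) = 69 gives -1376 + 289t = 69, so t = 5.
Foot = (50, −16, 66) + 5·(−12, −1, −12) = (−10, −21, 6).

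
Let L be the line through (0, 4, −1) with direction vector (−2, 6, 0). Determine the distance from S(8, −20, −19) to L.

18

Direction vector d = (−2, 6, 0).
AP = (8, −24, −18), and AP × d = (108, 36, 0).
|AP × d|² = 12960 and |d|² = 40, so the distance is √(12960/40) = √324 = 18.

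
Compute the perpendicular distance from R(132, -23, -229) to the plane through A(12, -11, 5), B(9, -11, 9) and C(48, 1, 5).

6

AB = (-3, 0, 4) and AC = (36, 12, 0), so a normal is n = AB × AC = (-48, 144, -36).
n = (-48, 144, -36); n·P − (-2340) = 936; |n| = 156; distance = 936/156 = 6.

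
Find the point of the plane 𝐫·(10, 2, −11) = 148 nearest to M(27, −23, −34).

(7, -27, -12)

The perpendicular from M has direction n = (10, 2, −11): r = (27, −23, −34) + λ(10, 2, −11).
Substitute into the plane: n·(M + λn) = 148 gives 598 + 225λ = 148, so λ = -2.
Foot = (27, −23, −34) + (-2)·(10, 2, −11) = (7, −27, −12).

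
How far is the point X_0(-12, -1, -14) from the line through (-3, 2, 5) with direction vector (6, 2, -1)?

√410

Direction vector d = (6, 2, -1).
AP = (-9, -3, -19), and AP × d = (41, -123, 0).
|AP × d|² = 16810 and |d|² = 41, so the distance is √(16810/41) = √410.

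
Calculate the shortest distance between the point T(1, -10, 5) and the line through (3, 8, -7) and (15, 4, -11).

A direction vector is d = (12, -4, -4).
AP = (-2, -18, 12); AP·d = 0, |AP|² = 472, |d|² = 176.
distance² = |AP|² − (AP·d)²/|d|² = 472 − 0/176 = 472, so the distance is 2√118.

2√118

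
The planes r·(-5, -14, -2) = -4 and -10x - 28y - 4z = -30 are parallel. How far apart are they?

Divide the second equation by 2 to match normals: -5x - 14y - 2z = -15.
With common normal n = (-5, -14, -2) (|n| = 15), the distance is |(-4) − (-15)|/|n| = 11/15.

11/15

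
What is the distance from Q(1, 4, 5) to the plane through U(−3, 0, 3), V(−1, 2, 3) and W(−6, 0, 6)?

UV = (2, 2, 0) and UW = (−3, 0, 3), so a normal is n = UV × UW = (6, −6, 6).
Then n·(1, 4, 5) − 0 = 12.
|n| = √(36 + 36 + 36) = 6√3, so the distance is |12|/(6√3) = 2/√3.

2/√3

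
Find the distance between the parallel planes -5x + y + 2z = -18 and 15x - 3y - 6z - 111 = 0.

Divide the second equation by -3 to match normals: -5x + y + 2z = -37.
With common normal n = (-5, 1, 2) (|n| = √30), the distance is |(-18) − (-37)|/|n| = 19/√30.

19√30/30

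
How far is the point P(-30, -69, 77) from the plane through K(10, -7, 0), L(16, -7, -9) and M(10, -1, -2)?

2

KL = (6, 0, -9) and KM = (0, 6, -2), so a normal is n = KL × KM = (54, 12, 36).
Then n·(-30, -69, 77) - 456 = -132.
|n| = √(2916 + 144 + 1296) = 66, so the distance is |-132|/66 = 2.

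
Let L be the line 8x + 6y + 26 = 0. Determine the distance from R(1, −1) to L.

d = |8·1 + 6·(-1) − (-26)| / √(64 + 36) = |28|/10 = 14/5.

14/5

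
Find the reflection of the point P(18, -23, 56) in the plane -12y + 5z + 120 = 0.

With n = (0, -12, 5), the signed offset is (n·P − (-120))/|n|² = 676/169 = 4.
P' = P − 2t·n = (18, -23, 56) − 8·(0, -12, 5) = (18, 73, 16).

(18, 73, 16)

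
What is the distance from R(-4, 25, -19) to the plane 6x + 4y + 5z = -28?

Normal vector n = (6, 4, 5), and n·(-4, 25, -19) - (-28) = 9.
|n| = √(36 + 16 + 25) = √77, so the distance is |9|/√77 = 9√77/77.

9√77/77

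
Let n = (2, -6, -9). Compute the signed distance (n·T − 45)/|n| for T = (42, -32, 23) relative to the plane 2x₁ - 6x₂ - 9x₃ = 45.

n·T − 45 = 24.
|n| = 11, so the signed distance is 24/11.

24/11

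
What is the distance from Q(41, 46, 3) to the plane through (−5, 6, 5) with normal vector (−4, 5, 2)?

4/√5

The plane has equation n·(r − (−5, 6, 5)) = 0, i.e. n·r = 60.
Then n·(41, 46, 3) − 60 = 12.
|n| = √(16 + 25 + 4) = 3√5, so the distance is |12|/(3√5) = 4/√5.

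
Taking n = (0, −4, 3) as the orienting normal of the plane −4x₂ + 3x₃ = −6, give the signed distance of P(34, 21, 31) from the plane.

n·P − (-6) = 15.
|n| = 5, so the signed distance is 15/5 = 3.

3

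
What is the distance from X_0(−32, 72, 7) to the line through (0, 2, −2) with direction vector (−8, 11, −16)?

Direction vector d = (−8, 11, −16).
AP = (−32, 70, 9); AP·d = 882, |AP|² = 6005, |d|² = 441.
distance² = |AP|² − (AP·d)²/|d|² = 6005 − 777924/441 = 4241, so the distance is √4241.

√4241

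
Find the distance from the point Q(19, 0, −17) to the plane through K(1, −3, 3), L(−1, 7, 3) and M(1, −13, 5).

7√51/51

KL = (−2, 10, 0) and KM = (0, −10, 2), so a normal is n = KL × KM = (20, 4, 20).
d = |20·19 + 4·0 + 20·(-17) − 68| / √(400 + 16 + 400) = |-28| / (4√51) = 7√51/51.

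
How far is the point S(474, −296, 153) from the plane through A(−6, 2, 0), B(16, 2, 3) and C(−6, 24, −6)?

AB = (22, 0, 3) and AC = (0, 22, −6), so a normal is n = AB × AC = (−66, 132, 484).
n = (−66, 132, 484); n·P − 660 = 3036; |n| = 506; distance = 3036/506 = 6.

6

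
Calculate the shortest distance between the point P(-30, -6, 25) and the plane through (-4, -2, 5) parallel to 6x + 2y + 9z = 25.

Parallel planes share the normal n = (6, 2, 9); since (-4, -2, 5) lies on the plane, its equation is 6x + 2y + 9z = 17.
Then n·(-30, -6, 25) - 17 = 16.
|n| = √(36 + 4 + 81) = 11, so the distance is |16|/11 = 16/11.

16/11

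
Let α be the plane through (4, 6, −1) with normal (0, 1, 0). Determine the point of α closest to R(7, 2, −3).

(7, 6, -3)

The perpendicular from R has direction n = (0, 1, 0): r = (7, 2, −3) + λ(0, 1, 0).
Substitute into the plane: n·(R + λn) = 6 gives 2 + 1λ = 6, so λ = 4.
Foot = (7, 2, −3) + 4·(0, 1, 0) = (7, 6, −3).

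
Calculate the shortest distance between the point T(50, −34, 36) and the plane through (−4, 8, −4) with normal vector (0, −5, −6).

30√61/61

The plane has equation n·(r − (−4, 8, −4)) = 0, i.e. n·r = -16.
n = (0, −5, −6); n·P − (-16) = -30; |n| = √61; distance = 30/√61.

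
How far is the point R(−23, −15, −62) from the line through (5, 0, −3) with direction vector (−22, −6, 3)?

√3961

Direction vector d = (−22, −6, 3).
AP = (−28, −15, −59), and AP × d = (−399, 1382, −162).
|AP × d|² = 2095369 and |d|² = 529, so the distance is √(2095369/529) = √3961.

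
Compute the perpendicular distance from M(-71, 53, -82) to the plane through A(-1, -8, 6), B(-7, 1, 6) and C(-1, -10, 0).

AB = (-6, 9, 0) and AC = (0, -2, -6), so a normal is n = AB × AC = (-54, -36, 12).
Then n·(-71, 53, -82) - 414 = 528.
|n| = √(2916 + 1296 + 144) = 66, so the distance is |528|/66 = 8.

8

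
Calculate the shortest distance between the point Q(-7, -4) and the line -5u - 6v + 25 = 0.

d = |(-5)·(-7) + (-6)·(-4) − (-25)| / √(25 + 36) = |84|/√61 = 84√61/61.

84√61/61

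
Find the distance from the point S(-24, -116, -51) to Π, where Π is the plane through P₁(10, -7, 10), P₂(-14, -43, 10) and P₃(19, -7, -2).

P₁P₂ = (-24, -36, 0) and P₁P₃ = (9, 0, -12), so a normal is n = P₁P₂ × P₁P₃ = (432, -288, 324).
Then n·(-24, -116, -51) - 9576 = -3060.
|n| = √(186624 + 82944 + 104976) = 612, so the distance is |-3060|/612 = 5.

5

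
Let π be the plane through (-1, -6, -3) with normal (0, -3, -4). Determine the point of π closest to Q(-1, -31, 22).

(-1, -34, 18)

n = (0, -3, -4), |n|² = 25, and n·Q − 30 = -25.
t = -25/25 = -1, so the foot is Q − t·n = (-1, -31, 22) − (-1)·(0, -3, -4) = (-1, -34, 18).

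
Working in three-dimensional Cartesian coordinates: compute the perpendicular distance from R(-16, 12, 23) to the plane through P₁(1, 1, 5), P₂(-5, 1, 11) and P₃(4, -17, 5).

17/√73

P₁P₂ = (-6, 0, 6) and P₁P₃ = (3, -18, 0), so a normal is n = P₁P₂ × P₁P₃ = (108, 18, 108).
Then n·(-16, 12, 23) - 666 = 306.
|n| = √(11664 + 324 + 11664) = 18√73, so the distance is |306|/(18√73) = 17/√73.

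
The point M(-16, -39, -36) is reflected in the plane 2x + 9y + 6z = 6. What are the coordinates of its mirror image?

With n = (2, 9, 6), the signed offset is (n·M − 6)/|n|² = -605/121 = -5.
M' = M − 2t·n = (-16, -39, -36) − (-10)·(2, 9, 6) = (4, 51, 24).

(4, 51, 24)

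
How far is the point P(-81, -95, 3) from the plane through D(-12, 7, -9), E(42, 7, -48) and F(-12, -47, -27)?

3

DE = (54, 0, -39) and DF = (0, -54, -18), so a normal is n = DE × DF = (-2106, 972, -2916).
Then n·(-81, -95, 3) - 58320 = 11178.
|n| = √(4435236 + 944784 + 8503056) = 3726, so the distance is |11178|/3726 = 3.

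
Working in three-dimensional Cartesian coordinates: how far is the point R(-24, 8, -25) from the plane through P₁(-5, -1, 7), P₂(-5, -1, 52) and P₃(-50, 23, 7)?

1

P₁P₂ = (0, 0, 45) and P₁P₃ = (-45, 24, 0), so a normal is n = P₁P₂ × P₁P₃ = (-1080, -2025, 0).
Then n·(-24, 8, -25) - 7425 = 2295.
|n| = √(1166400 + 4100625 + 0) = 2295, so the distance is |2295|/2295 = 1.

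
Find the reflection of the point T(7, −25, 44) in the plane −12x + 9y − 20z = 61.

With n = (−12, 9, −20), the signed offset is (n·T − 61)/|n|² = -1250/625 = -2.
T' = T − 2t·n = (7, −25, 44) − (-4)·(−12, 9, −20) = (−41, 11, −36).

(-41, 11, -36)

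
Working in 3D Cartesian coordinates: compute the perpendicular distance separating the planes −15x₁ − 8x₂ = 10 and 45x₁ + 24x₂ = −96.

Divide the second equation by -3 to match normals: −15x₁ − 8x₂ = 32.
Both planes have normal n = (−15, −8, 0), |n| = 17. Any point on the first plane is at distance |32 − 10|/|n| = 22/17 from the second.

22/17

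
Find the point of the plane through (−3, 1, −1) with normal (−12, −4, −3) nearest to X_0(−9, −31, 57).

The perpendicular from X_0 has direction n = (−12, −4, −3): r = (−9, −31, 57) + t(−12, −4, −3).
Substitute into the plane: n·(X_0 + tn) = 35 gives 61 + 169t = 35, so t = -2/13.
Foot = (−9, −31, 57) + (-2/13)·(−12, −4, −3) = (−93/13, −395/13, 747/13).

(-93/13, -395/13, 747/13)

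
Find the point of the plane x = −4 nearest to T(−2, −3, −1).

n = (1, 0, 0), |n|² = 1, and n·T − (-4) = 2.
t = 2/1 = 2, so the foot is T − t·n = (−2, −3, −1) − 2·(1, 0, 0) = (−4, −3, −1).

(-4, -3, -1)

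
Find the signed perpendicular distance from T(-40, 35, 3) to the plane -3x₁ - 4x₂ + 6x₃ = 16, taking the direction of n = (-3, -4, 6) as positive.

-18√61/61

n·T − 16 = -18.
|n| = √61, so the signed distance is -18√61/61.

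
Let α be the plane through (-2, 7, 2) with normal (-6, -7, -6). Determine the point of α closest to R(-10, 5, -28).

(2, 19, -16)

n = (-6, -7, -6), |n|² = 121, and n·R − (-49) = 242.
t = 242/121 = 2, so the foot is R − t·n = (-10, 5, -28) − 2·(-6, -7, -6) = (2, 19, -16).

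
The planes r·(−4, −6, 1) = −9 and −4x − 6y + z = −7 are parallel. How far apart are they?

2√53/53

With common normal n = (−4, −6, 1) (|n| = √53), the distance is |(-9) − (-7)|/|n| = 2/√53.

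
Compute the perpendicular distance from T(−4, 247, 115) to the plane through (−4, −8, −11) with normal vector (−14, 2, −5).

8

The plane has equation n·(r − (−4, −8, −11)) = 0, i.e. n·r = 95.
Then n·(−4, 247, 115) − 95 = −120.
|n| = √(196 + 4 + 25) = 15, so the distance is |-120|/15 = 8.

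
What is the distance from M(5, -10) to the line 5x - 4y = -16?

d = |5·5 + (-4)·(-10) − (-16)| / √(25 + 16) = |81|/√41 = 81√41/41.

81√41/41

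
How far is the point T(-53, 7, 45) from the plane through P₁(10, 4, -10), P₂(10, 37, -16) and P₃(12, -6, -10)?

19/15

P₁P₂ = (0, 33, -6) and P₁P₃ = (2, -10, 0), so a normal is n = P₁P₂ × P₁P₃ = (-60, -12, -66).
Then n·(-53, 7, 45) - 12 = 114.
|n| = √(3600 + 144 + 4356) = 90, so the distance is |114|/90 = 19/15.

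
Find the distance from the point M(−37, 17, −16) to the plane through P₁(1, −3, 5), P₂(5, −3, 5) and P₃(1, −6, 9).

17/5

P₁P₂ = (4, 0, 0) and P₁P₃ = (0, −3, 4), so a normal is n = P₁P₂ × P₁P₃ = (0, −16, −12).
n = (0, −16, −12); n·P − (-12) = -68; |n| = 20; distance = 68/20 = 17/5.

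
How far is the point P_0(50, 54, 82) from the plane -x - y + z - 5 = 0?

Normal vector n = (-1, -1, 1), and n·(50, 54, 82) - 5 = -27.
|n| = √(1 + 1 + 1) = √3, so the distance is |-27|/√3 = 9√3.

9√3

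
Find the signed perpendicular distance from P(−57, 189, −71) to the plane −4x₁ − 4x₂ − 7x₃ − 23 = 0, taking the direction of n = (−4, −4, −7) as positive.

n·P − 23 = -54.
|n| = 9, so the signed distance is -54/9 = -6.

-6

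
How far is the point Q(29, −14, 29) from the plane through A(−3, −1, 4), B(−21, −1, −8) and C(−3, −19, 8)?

7/11

AB = (−18, 0, −12) and AC = (0, −18, 4), so a normal is n = AB × AC = (−216, 72, 324).
Then n·(29, −14, 29) − 1872 = 252.
|n| = √(46656 + 5184 + 104976) = 396, so the distance is |252|/396 = 7/11.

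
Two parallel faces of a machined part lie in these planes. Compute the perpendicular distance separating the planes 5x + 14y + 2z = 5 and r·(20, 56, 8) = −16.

Divide the second equation by 4 to match normals: 5x + 14y + 2z = -4.
Both planes have normal n = (5, 14, 2), |n| = 15. Any point on the first plane is at distance |(-4) − 5|/|n| = 9/15 = 3/5 from the second.

3/5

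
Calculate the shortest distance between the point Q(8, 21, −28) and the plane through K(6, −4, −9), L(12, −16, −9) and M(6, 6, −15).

8/√70

KL = (6, −12, 0) and KM = (0, 10, −6), so a normal is n = KL × KM = (72, 36, 60).
Then n·(8, 21, −28) − (−252) = −96.
|n| = √(5184 + 1296 + 3600) = 12√70, so the distance is |-96|/(12√70) = 4√70/35.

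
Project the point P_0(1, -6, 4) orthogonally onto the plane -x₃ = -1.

(1, -6, 1)

The perpendicular from P_0 has direction n = (0, 0, -1): r = (1, -6, 4) + λ(0, 0, -1).
Substitute into the plane: n·(P_0 + λn) = -1 gives -4 + 1λ = -1, so λ = 3.
Foot = (1, -6, 4) + 3·(0, 0, -1) = (1, -6, 1).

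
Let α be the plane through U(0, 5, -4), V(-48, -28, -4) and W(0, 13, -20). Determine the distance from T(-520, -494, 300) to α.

8

UV = (-48, -33, 0) and UW = (0, 8, -16), so a normal is n = UV × UW = (528, -768, -384).
n = (528, -768, -384); n·P − (-2304) = -8064; |n| = 1008; distance = 8064/1008 = 8.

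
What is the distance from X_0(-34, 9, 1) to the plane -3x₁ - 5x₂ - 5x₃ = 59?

d = |(-3)·(-34) + (-5)·9 + (-5)·1 − 59| / √(9 + 25 + 25) = |-7| / √59 = 7/√59.

7√59/59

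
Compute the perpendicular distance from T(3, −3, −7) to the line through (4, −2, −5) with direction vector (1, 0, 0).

Direction vector d = (1, 0, 0).
AP = (−1, −1, −2); AP·d = -1, |AP|² = 6, |d|² = 1.
distance² = |AP|² − (AP·d)²/|d|² = 6 − 1/1 = 5, so the distance is √5.

√5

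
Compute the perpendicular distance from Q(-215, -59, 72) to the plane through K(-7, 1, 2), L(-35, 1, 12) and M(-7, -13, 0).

KL = (-28, 0, 10) and KM = (0, -14, -2), so a normal is n = KL × KM = (140, -56, 392).
n = (140, -56, 392); n·P − (-252) = 1680; |n| = 420; distance = 1680/420 = 4.

4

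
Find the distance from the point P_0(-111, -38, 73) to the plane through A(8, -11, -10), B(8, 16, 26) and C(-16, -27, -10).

AB = (0, 27, 36) and AC = (-24, -16, 0), so a normal is n = AB × AC = (576, -864, 648).
n = (576, -864, 648); n·P − 7632 = 8568; |n| = 1224; distance = 8568/1224 = 7.

7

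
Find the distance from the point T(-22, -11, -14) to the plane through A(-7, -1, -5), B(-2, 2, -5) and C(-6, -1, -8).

AB = (5, 3, 0) and AC = (1, 0, -3), so a normal is n = AB × AC = (-9, 15, -3).
Then n·(-22, -11, -14) - 63 = 12.
|n| = √(81 + 225 + 9) = 3√35, so the distance is |12|/(3√35) = 4√35/35.

4/√35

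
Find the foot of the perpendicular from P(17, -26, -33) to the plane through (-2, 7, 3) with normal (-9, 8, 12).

(-10, -2, 3)

n = (-9, 8, 12), |n|² = 289, and n·P − 110 = -867.
t = -867/289 = -3, so the foot is P − t·n = (17, -26, -33) − (-3)·(-9, 8, 12) = (-10, -2, 3).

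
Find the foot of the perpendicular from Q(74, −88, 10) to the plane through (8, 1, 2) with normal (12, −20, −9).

(26, -8, 46)

n = (12, −20, −9), |n|² = 625, and n·Q − 58 = 2500.
t = 2500/625 = 4, so the foot is Q − t·n = (74, −88, 10) − 4·(12, −20, −9) = (26, −8, 46).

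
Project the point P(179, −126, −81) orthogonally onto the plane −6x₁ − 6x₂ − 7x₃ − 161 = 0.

The perpendicular from P has direction n = (−6, −6, −7): r = (179, −126, −81) + λ(−6, −6, −7).
Substitute into the plane: n·(P + λn) = 161 gives 249 + 121λ = 161, so λ = -8/11.
Foot = (179, −126, −81) + (-8/11)·(−6, −6, −7) = (2017/11, −1338/11, −835/11).

(2017/11, -1338/11, -835/11)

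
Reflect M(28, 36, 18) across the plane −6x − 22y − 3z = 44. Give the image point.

With n = (−6, −22, −3), the signed offset is (n·M − 44)/|n|² = -1058/529 = -2.
M' = M − 2t·n = (28, 36, 18) − (-4)·(−6, −22, −3) = (4, −52, 6).

(4, -52, 6)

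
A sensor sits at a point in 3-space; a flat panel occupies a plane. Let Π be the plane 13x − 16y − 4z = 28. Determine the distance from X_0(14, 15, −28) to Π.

d = |13·14 + (-16)·15 + (-4)·(-28) − 28| / √(169 + 256 + 16) = |26| / 21 = 26/21.

26/21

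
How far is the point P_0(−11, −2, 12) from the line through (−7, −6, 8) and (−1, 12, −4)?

4√3

A direction vector is d = (6, 18, −12).
AP = (−4, 4, 4), and AP × d = (−120, −24, −96).
|AP × d|² = 24192 and |d|² = 504, so the distance is √(24192/504) = √48 = 4√3.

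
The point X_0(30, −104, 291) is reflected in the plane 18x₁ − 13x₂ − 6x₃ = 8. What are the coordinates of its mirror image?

(474/23, -2236/23, 6765/23)

With n = (18, −13, −6), the signed offset is (n·X_0 − 8)/|n|² = 138/529 = 6/23.
X_0' = X_0 − 2t·n = (30, −104, 291) − (12/23)·(18, −13, −6) = (474/23, −2236/23, 6765/23).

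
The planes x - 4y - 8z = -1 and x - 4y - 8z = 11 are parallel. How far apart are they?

Both planes have normal n = (1, -4, -8), |n| = 9. Any point on the first plane is at distance |11 − (-1)|/|n| = 12/9 = 4/3 from the second.

4/3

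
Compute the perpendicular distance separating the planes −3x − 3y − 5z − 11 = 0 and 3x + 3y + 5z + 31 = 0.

20/√43

Divide the second equation by -1 to match normals: −3x − 3y − 5z = 31.
With common normal n = (−3, −3, −5) (|n| = √43), the distance is |11 − 31|/|n| = 20/√43 = 20√43/43.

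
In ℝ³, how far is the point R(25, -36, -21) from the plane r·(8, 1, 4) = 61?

19/9

n = (8, 1, 4); n·P − 61 = 19; |n| = 9; distance = 19/9.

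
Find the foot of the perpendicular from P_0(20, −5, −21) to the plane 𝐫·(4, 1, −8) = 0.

n = (4, 1, −8), |n|² = 81, and n·P_0 − 0 = 243.
t = 243/81 = 3, so the foot is P_0 − t·n = (20, −5, −21) − 3·(4, 1, −8) = (8, −8, 3).

(8, -8, 3)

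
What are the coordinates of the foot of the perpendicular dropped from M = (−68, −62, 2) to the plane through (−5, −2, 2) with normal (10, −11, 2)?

(-208/3, -908/15, 26/15)

n = (10, −11, 2), |n|² = 225, and n·M − (-24) = 30.
t = 30/225 = 2/15, so the foot is M − t·n = (−68, −62, 2) − (2/15)·(10, −11, 2) = (−208/3, −908/15, 26/15).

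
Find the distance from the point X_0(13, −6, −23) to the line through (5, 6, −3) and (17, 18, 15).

4√21

A direction vector is d = (12, 12, 18).
AP = (8, −12, −20), and AP × d = (24, −384, 240).
|AP × d|² = 205632 and |d|² = 612, so the distance is √(205632/612) = √336 = 4√21.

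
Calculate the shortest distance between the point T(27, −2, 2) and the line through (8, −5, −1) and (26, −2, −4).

A direction vector is d = (18, 3, −3).
AP = (19, 3, 3), and AP × d = (−18, 111, 3).
|AP × d|² = 12654 and |d|² = 342, so the distance is √(12654/342) = √37.

√37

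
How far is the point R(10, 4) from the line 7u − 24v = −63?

37/25

The normal to the line is n = (7, −24) with |n| = 25.
|n·R − (-63)| = |-26 − (-63)| = 37, so the distance is 37/25.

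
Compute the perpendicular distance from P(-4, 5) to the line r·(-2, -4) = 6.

9√5/5

The normal to the line is n = (-2, -4) with |n| = 2√5.
|n·P − 6| = |-12 − 6| = 18, so the distance is 18/(2√5) = 9/√5.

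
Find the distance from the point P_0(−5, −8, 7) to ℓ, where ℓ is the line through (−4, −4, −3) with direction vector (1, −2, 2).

6

Direction vector d = (1, −2, 2).
AP = (−1, −4, 10); AP·d = 27, |AP|² = 117, |d|² = 9.
distance² = |AP|² − (AP·d)²/|d|² = 117 − 729/9 = 36, so the distance is 6.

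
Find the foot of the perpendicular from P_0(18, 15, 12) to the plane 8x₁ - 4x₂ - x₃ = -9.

The perpendicular from P_0 has direction n = (8, -4, -1): r = (18, 15, 12) + μ(8, -4, -1).
Substitute into the plane: n·(P_0 + μn) = -9 gives 72 + 81μ = -9, so μ = -1.
Foot = (18, 15, 12) + (-1)·(8, -4, -1) = (10, 19, 13).

(10, 19, 13)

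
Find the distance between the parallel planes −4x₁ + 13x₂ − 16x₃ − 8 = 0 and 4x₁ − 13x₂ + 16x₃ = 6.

Divide the second equation by -1 to match normals: −4x₁ + 13x₂ − 16x₃ = -6.
With common normal n = (−4, 13, −16) (|n| = 21), the distance is |8 − (-6)|/|n| = 14/21 = 2/3.

2/3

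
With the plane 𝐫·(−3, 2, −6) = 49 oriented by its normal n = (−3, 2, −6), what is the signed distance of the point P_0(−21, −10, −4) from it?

18/7

n·P_0 − 49 = 18.
|n| = 7, so the signed distance is 18/7.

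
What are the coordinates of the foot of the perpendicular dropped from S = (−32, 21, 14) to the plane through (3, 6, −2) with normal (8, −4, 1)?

n = (8, −4, 1), |n|² = 81, and n·S − (-2) = -324.
t = -324/81 = -4, so the foot is S − t·n = (−32, 21, 14) − (-4)·(8, −4, 1) = (0, 5, 18).

(0, 5, 18)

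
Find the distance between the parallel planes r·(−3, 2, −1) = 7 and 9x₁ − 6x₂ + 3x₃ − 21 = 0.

Divide the second equation by -3 to match normals: −3x₁ + 2x₂ − x₃ = -7.
Both planes have normal n = (−3, 2, −1), |n| = √14. Any point on the first plane is at distance |(-7) − 7|/|n| = 14/√14 = √14 from the second.

√14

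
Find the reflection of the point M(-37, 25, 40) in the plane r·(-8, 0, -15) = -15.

(-53, 25, 10)

n = (-8, 0, -15), |n|² = 289, n·M − (-15) = -289, so t = -289/289 = -1.
Foot F = M − (-1)·n = (-45, 25, 25); the reflection is 2F − M = (-53, 25, 10).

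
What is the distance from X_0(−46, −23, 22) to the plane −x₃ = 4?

Normal vector n = (0, 0, −1), and n·(−46, −23, 22) − 4 = −26.
|n| = √(0 + 0 + 1) = 1, so the distance is |-26|/1 = 26.

26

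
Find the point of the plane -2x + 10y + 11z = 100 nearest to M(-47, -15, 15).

(-1173/25, -77/5, 364/25)

n = (-2, 10, 11), |n|² = 225, and n·M − 100 = 9.
t = 9/225 = 1/25, so the foot is M − t·n = (-47, -15, 15) − (1/25)·(-2, 10, 11) = (-1173/25, -77/5, 364/25).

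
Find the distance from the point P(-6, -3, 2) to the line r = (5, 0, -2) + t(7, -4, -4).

√65

Direction vector d = (7, -4, -4).
AP = (-11, -3, 4), and AP × d = (28, -16, 65).
|AP × d|² = 5265 and |d|² = 81, so the distance is √(5265/81) = √65.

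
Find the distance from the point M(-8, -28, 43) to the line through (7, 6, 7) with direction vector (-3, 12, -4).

34

Direction vector d = (-3, 12, -4).
AP = (-15, -34, 36), and AP × d = (-296, -168, -282).
|AP × d|² = 195364 and |d|² = 169, so the distance is √(195364/169) = √1156 = 34.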